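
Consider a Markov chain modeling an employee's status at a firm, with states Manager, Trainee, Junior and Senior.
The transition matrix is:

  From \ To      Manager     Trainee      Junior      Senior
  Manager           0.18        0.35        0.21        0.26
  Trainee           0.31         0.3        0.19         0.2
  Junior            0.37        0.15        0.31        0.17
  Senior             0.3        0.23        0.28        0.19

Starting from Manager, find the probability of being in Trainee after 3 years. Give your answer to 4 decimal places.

Propagate the distribution vector 3 years from Manager.
After 0 years: (1.0000, 0.0000, 0.0000, 0.0000)
After 1 year: (0.1800, 0.3500, 0.2100, 0.2600)
After 2 years: (0.2966, 0.2593, 0.2422, 0.2019)
After 3 years: (0.2840, 0.2644, 0.2432, 0.2085)
P(in Trainee after 3 years) = 0.2644

0.2644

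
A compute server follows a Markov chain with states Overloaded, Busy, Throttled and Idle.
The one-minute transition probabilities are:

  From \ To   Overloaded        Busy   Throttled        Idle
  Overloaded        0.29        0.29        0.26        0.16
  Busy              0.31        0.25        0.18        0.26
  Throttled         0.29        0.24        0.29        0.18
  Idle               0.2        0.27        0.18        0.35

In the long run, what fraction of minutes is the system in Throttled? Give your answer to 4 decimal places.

Let the stationary distribution be π with π = πP and π_1 + π_2 + π_3 + π_4 = 1.
π_1 = 0.29·π_1 + 0.31·π_2 + 0.29·π_3 + 0.2·π_4
π_2 = 0.29·π_1 + 0.25·π_2 + 0.24·π_3 + 0.27·π_4
π_3 = 0.26·π_1 + 0.18·π_2 + 0.29·π_3 + 0.18·π_4
Solving with the normalization constraint gives π = (0.2741, 0.2634, 0.2269, 0.2357).
So the stationary probability of Throttled is 0.2269.

0.2269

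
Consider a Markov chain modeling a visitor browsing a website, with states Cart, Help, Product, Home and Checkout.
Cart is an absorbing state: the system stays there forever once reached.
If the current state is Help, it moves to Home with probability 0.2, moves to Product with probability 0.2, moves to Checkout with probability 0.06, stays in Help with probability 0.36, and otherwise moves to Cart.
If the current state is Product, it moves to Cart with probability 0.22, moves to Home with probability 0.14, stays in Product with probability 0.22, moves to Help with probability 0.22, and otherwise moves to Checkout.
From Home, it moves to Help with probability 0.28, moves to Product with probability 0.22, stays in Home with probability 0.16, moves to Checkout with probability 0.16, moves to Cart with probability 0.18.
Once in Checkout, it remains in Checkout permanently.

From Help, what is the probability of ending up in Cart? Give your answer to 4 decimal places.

Let h(s) be the probability of absorption at Cart starting from transient state s. Then h(Cart) = 1 and h(Checkout) = 0. By first-step analysis:
h(Help) = 0.18·1 + 0.36·h(Help) + 0.2·h(Product) + 0.2·h(Home) + 0.06·0
h(Product) = 0.22·1 + 0.22·h(Help) + 0.22·h(Product) + 0.14·h(Home) + 0.2·0
h(Home) = 0.18·1 + 0.28·h(Help) + 0.22·h(Product) + 0.16·h(Home) + 0.16·0
Solving: h(Help) = 0.6374, h(Product) = 0.5650, h(Home) = 0.5747.
Starting from Help, the probability is 0.6374.

0.6374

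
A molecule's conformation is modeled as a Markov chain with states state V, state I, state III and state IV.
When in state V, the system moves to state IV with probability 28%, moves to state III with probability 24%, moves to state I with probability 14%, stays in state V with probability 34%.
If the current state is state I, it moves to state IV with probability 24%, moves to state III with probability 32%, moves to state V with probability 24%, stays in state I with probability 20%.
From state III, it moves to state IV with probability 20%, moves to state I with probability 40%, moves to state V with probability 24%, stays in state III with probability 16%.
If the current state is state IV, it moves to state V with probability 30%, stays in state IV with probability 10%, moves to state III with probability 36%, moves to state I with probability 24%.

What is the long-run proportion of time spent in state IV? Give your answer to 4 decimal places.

Let the stationary distribution be π with π = πP and π_1 + π_2 + π_3 + π_4 = 1.
π_1 = 0.34·π_1 + 0.24·π_2 + 0.24·π_3 + 0.3·π_4
π_2 = 0.14·π_1 + 0.2·π_2 + 0.4·π_3 + 0.24·π_4
π_3 = 0.24·π_1 + 0.32·π_2 + 0.16·π_3 + 0.36·π_4
Solving with the normalization constraint gives π = (0.2807, 0.2444, 0.2638, 0.2111).
So the stationary probability of state IV is 0.2111.

0.2111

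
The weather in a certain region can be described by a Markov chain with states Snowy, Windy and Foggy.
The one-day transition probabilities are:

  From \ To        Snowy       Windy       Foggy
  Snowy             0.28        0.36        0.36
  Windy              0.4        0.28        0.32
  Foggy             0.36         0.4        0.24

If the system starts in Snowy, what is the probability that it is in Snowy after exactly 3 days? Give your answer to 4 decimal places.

0.3457

Propagate the distribution vector 3 days from Snowy.
After 0 days: (1.0000, 0.0000, 0.0000)
After 1 day: (0.2800, 0.3600, 0.3600)
After 2 days: (0.3520, 0.3456, 0.3024)
After 3 days: (0.3457, 0.3444, 0.3099)
P(in Snowy after 3 days) = 0.3457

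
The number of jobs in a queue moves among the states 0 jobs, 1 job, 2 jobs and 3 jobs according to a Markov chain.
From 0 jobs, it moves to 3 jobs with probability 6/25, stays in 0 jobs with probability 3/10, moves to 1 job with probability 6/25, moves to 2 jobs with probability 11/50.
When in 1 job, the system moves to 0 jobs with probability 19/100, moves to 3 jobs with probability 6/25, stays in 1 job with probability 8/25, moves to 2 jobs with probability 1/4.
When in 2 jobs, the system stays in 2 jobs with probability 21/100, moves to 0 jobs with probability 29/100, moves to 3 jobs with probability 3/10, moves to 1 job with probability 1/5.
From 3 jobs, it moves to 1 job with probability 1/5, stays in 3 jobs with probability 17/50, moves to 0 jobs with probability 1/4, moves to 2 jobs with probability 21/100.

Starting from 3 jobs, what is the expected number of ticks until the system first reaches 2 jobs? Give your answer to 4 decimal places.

Let t(s) be the expected number of ticks to first reach 2 jobs from state s, with t(2 jobs) = 0. Conditioning on the first tick:
t(0 jobs) = 1 + 0.3·t(0 jobs) + 0.24·t(1 job) + 0.24·t(3 jobs)
t(1 job) = 1 + 0.19·t(0 jobs) + 0.32·t(1 job) + 0.24·t(3 jobs)
t(3 jobs) = 1 + 0.25·t(0 jobs) + 0.2·t(1 job) + 0.34·t(3 jobs)
Solving: t(0 jobs) = 4.4482, t(1 job) = 4.3031, t(3 jobs) = 4.5040.
Expected ticks from 3 jobs to 2 jobs: 4.5040.

4.5040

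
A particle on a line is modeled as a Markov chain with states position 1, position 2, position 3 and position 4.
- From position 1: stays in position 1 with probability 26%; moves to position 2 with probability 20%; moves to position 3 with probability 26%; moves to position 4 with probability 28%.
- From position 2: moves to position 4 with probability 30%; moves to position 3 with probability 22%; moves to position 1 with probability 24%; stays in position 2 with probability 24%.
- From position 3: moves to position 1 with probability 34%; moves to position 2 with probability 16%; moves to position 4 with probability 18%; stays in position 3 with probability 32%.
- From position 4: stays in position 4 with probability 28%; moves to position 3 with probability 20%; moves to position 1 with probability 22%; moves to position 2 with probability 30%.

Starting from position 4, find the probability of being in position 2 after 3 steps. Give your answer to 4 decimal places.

0.2262

Propagate the distribution vector 3 steps from position 4.
After 0 steps: (0.0000, 0.0000, 0.0000, 1.0000)
After 1 step: (0.2200, 0.3000, 0.2000, 0.2800)
After 2 steps: (0.2588, 0.2320, 0.2432, 0.2660)
After 3 steps: (0.2642, 0.2262, 0.2494, 0.2603)
P(in position 2 after 3 steps) = 0.2262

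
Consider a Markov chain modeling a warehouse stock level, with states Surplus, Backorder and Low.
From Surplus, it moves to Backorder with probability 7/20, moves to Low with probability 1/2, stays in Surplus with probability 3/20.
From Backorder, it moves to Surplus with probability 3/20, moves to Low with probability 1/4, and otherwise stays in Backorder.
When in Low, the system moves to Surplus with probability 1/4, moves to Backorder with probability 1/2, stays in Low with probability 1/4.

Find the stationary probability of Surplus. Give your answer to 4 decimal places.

Let the stationary distribution be π with π = πP and π_1 + π_2 + π_3 = 1.
π_1 = 0.15·π_1 + 0.15·π_2 + 0.25·π_3
π_2 = 0.35·π_1 + 0.6·π_2 + 0.5·π_3
Solving with the normalization constraint gives π = (0.1795, 0.5256, 0.2949).
So the stationary probability of Surplus is 0.1795.

0.1795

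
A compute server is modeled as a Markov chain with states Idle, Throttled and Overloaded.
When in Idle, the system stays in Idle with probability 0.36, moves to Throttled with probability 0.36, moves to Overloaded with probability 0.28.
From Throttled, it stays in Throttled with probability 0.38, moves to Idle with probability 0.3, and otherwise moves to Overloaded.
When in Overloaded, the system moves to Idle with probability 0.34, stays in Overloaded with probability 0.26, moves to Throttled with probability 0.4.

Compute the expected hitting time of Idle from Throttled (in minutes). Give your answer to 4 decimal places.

Let t(s) be the expected number of minutes to first reach Idle from state s, with t(Idle) = 0. Conditioning on the first minute:
t(Throttled) = 1 + 0.38·t(Throttled) + 0.32·t(Overloaded)
t(Overloaded) = 1 + 0.4·t(Throttled) + 0.26·t(Overloaded)
Solving: t(Throttled) = 3.2044, t(Overloaded) = 3.0834.
Expected minutes from Throttled to Idle: 3.2044.

3.2044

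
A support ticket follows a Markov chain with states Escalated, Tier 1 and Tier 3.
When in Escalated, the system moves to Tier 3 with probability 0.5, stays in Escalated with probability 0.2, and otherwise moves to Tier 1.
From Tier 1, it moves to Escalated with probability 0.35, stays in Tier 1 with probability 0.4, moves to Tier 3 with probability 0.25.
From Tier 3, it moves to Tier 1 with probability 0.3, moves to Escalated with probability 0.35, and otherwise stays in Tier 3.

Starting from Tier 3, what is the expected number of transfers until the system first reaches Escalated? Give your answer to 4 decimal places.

Let t(s) be the expected number of transfers to first reach Escalated from state s, with t(Escalated) = 0. Conditioning on the first transfer:
t(Tier 1) = 1 + 0.4·t(Tier 1) + 0.25·t(Tier 3)
t(Tier 3) = 1 + 0.3·t(Tier 1) + 0.35·t(Tier 3)
Solving: t(Tier 1) = 2.8571, t(Tier 3) = 2.8571.
Expected transfers from Tier 3 to Escalated: 2.8571.

2.8571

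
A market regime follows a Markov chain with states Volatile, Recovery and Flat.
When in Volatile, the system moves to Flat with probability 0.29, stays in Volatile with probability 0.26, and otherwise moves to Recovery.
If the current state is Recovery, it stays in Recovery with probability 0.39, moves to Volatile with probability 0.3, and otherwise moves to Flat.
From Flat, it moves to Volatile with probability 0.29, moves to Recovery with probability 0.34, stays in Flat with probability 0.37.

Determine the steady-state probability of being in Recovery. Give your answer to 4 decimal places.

0.3909

Let the stationary distribution be π with π = πP and π_1 + π_2 + π_3 = 1.
π_1 = 0.26·π_1 + 0.3·π_2 + 0.29·π_3
π_2 = 0.45·π_1 + 0.39·π_2 + 0.34·π_3
Solving with the normalization constraint gives π = (0.2853, 0.3909, 0.3237).
So the stationary probability of Recovery is 0.3909.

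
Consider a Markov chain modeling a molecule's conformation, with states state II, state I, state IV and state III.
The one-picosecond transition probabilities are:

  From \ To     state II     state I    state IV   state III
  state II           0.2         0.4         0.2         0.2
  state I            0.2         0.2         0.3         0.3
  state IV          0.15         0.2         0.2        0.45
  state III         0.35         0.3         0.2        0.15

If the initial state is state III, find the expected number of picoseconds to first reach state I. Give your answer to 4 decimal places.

3.2578

Let t(s) be the expected number of picoseconds to first reach state I from state s, with t(state I) = 0. Conditioning on the first picosecond:
t(state II) = 1 + 0.2·t(state II) + 0.2·t(state IV) + 0.2·t(state III)
t(state IV) = 1 + 0.15·t(state II) + 0.2·t(state IV) + 0.45·t(state III)
t(state III) = 1 + 0.35·t(state II) + 0.2·t(state IV) + 0.15·t(state III)
Solving: t(state II) = 2.9745, t(state IV) = 3.6402, t(state III) = 3.2578.
Expected picoseconds from state III to state I: 3.2578.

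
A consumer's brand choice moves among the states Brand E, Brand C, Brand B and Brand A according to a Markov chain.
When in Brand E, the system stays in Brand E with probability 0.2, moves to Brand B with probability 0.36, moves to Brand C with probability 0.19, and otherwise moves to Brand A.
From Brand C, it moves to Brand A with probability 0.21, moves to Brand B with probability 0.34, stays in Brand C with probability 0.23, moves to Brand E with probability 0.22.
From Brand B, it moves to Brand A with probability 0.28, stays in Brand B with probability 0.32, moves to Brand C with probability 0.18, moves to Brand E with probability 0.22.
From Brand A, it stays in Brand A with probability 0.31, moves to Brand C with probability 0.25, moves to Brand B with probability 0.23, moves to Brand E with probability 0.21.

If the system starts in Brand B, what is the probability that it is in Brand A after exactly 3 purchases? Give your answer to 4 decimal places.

Propagate the distribution vector 3 purchases from Brand B.
After 0 purchases: (0.0000, 0.0000, 1.0000, 0.0000)
After 1 purchase: (0.2200, 0.1800, 0.3200, 0.2800)
After 2 purchases: (0.2128, 0.2108, 0.3072, 0.2692)
After 3 purchases: (0.2131, 0.2115, 0.3085, 0.2669)
P(in Brand A after 3 purchases) = 0.2669

0.2669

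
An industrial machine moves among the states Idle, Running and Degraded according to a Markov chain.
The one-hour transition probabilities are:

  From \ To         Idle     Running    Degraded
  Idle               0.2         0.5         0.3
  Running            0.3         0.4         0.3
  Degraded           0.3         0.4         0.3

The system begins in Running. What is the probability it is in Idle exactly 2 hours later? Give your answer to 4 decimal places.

0.2700

Sum over the intermediate state after 1 hour:
P = P(Running→Idle)·P(Idle→Idle) + P(Running→Running)·P(Running→Idle) + P(Running→Degraded)·P(Degraded→Idle)
  = 0.3×0.2 + 0.4×0.3 + 0.3×0.3
  = 0.0600 + 0.1200 + 0.0900 = 0.2700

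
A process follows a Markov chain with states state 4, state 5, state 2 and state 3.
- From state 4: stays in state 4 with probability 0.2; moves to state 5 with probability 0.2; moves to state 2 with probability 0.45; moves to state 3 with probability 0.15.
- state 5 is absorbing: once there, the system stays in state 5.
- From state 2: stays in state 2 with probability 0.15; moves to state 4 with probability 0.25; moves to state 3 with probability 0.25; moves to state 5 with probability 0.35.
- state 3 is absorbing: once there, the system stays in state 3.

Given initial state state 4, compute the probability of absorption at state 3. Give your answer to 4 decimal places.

0.4229

Let h(s) be the probability of absorption at state 3 starting from transient state s. Then h(state 3) = 1 and h(state 5) = 0. By first-step analysis:
h(state 4) = 0.2·h(state 4) + 0.2·0 + 0.45·h(state 2) + 0.15·1
h(state 2) = 0.25·h(state 4) + 0.35·0 + 0.15·h(state 2) + 0.25·1
Solving: h(state 4) = 0.4229, h(state 2) = 0.4185.
Starting from state 4, the probability is 0.4229.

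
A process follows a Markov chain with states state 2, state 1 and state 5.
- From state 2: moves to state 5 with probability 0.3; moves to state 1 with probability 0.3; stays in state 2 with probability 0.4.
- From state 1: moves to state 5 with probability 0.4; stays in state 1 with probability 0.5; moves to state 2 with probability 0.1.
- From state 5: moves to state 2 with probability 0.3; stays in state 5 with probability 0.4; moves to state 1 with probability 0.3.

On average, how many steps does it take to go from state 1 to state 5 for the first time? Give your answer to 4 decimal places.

2.5926

Let t(s) be the expected number of steps to first reach state 5 from state s, with t(state 5) = 0. Conditioning on the first step:
t(state 2) = 1 + 0.4·t(state 2) + 0.3·t(state 1)
t(state 1) = 1 + 0.1·t(state 2) + 0.5·t(state 1)
Solving: t(state 2) = 2.9630, t(state 1) = 2.5926.
Expected steps from state 1 to state 5: 2.5926.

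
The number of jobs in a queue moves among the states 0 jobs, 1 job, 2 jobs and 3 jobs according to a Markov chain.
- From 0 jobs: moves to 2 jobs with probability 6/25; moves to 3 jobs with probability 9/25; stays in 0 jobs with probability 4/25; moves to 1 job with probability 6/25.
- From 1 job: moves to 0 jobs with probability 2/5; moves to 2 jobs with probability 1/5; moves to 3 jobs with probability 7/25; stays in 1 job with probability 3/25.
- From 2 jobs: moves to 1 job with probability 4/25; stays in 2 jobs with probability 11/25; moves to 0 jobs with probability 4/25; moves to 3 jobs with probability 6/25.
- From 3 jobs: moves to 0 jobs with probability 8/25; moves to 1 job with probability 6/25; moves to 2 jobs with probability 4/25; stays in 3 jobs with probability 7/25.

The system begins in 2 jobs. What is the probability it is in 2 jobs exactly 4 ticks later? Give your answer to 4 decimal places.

Propagate the distribution vector 4 ticks from 2 jobs.
After 0 ticks: (0.0000, 0.0000, 1.0000, 0.0000)
After 1 tick: (0.1600, 0.1600, 0.4400, 0.2400)
After 2 ticks: (0.2368, 0.1856, 0.3024, 0.2752)
After 3 ticks: (0.2486, 0.1935, 0.2710, 0.2868)
After 4 ticks: (0.2523, 0.1951, 0.2635, 0.2890)
P(in 2 jobs after 4 ticks) = 0.2635

0.2635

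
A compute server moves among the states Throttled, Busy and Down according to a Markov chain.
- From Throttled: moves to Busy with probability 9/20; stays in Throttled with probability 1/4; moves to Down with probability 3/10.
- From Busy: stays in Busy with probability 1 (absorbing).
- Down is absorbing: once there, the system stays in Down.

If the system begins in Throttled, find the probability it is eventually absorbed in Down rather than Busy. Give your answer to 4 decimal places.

Let h(s) be the probability of absorption at Down starting from transient state s. Then h(Down) = 1 and h(Busy) = 0. By first-step analysis:
h(Throttled) = 0.25·h(Throttled) + 0.45·0 + 0.3·1
Solving: h(Throttled) = 0.4000.
Starting from Throttled, the probability is 0.4000.

0.4000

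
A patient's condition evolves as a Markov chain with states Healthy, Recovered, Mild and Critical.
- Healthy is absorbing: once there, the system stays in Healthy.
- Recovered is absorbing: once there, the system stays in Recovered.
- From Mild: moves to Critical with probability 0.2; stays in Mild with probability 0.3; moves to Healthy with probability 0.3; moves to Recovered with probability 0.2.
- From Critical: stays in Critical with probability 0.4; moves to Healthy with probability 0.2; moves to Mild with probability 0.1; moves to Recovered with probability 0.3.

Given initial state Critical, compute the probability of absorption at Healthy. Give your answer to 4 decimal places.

Let h(s) be the probability of absorption at Healthy starting from transient state s. Then h(Healthy) = 1 and h(Recovered) = 0. By first-step analysis:
h(Mild) = 0.3·1 + 0.2·0 + 0.3·h(Mild) + 0.2·h(Critical)
h(Critical) = 0.2·1 + 0.3·0 + 0.1·h(Mild) + 0.4·h(Critical)
Solving: h(Mild) = 0.5500, h(Critical) = 0.4250.
Starting from Critical, the probability is 0.4250.

0.4250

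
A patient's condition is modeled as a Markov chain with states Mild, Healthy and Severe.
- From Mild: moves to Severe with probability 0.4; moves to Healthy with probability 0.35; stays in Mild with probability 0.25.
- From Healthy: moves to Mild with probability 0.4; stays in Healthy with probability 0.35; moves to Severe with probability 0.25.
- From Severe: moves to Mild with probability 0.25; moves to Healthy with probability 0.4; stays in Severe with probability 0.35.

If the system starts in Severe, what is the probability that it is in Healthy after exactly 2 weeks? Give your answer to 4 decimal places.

0.3675

Sum over the intermediate state after 1 week:
P = P(Severe→Mild)·P(Mild→Healthy) + P(Severe→Healthy)·P(Healthy→Healthy) + P(Severe→Severe)·P(Severe→Healthy)
  = 0.25×0.35 + 0.4×0.35 + 0.35×0.4
  = 0.0875 + 0.1400 + 0.1400 = 0.3675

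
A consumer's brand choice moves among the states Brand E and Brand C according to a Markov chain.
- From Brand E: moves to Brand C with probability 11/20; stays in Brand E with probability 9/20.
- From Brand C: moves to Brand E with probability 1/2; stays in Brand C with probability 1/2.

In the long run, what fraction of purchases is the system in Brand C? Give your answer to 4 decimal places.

0.5238

Let the stationary distribution be π with π = πP and π_1 + π_2 = 1.
π_1 = 0.45·π_1 + 0.5·π_2
Solving with the normalization constraint gives π = (0.4762, 0.5238).
So the stationary probability of Brand C is 0.5238.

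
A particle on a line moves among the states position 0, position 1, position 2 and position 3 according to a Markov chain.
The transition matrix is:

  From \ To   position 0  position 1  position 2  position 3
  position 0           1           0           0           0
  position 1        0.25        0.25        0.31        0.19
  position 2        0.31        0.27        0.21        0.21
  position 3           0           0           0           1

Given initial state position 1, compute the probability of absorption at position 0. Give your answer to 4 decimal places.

Let h(s) be the probability of absorption at position 0 starting from transient state s. Then h(position 0) = 1 and h(position 3) = 0. By first-step analysis:
h(position 1) = 0.25·1 + 0.25·h(position 1) + 0.31·h(position 2) + 0.19·0
h(position 2) = 0.31·1 + 0.27·h(position 1) + 0.21·h(position 2) + 0.21·0
Solving: h(position 1) = 0.5770, h(position 2) = 0.5896.
Starting from position 1, the probability is 0.5770.

0.5770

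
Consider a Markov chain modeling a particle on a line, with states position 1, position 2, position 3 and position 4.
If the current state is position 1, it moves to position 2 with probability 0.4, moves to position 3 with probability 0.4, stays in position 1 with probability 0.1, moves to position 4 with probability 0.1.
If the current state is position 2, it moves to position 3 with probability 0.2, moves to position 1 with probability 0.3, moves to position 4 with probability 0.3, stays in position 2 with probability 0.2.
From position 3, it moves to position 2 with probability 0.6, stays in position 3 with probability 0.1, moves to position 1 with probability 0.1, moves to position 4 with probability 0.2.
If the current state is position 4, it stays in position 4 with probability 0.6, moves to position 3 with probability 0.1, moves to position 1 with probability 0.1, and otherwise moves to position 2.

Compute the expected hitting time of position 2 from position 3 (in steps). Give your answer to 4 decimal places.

Let t(s) be the expected number of steps to first reach position 2 from state s, with t(position 2) = 0. Conditioning on the first step:
t(position 1) = 1 + 0.1·t(position 1) + 0.4·t(position 3) + 0.1·t(position 4)
t(position 3) = 1 + 0.1·t(position 1) + 0.1·t(position 3) + 0.2·t(position 4)
t(position 4) = 1 + 0.1·t(position 1) + 0.1·t(position 3) + 0.6·t(position 4)
Solving: t(position 1) = 2.5000, t(position 3) = 2.2059, t(position 4) = 3.6765.
Expected steps from position 3 to position 2: 2.2059.

2.2059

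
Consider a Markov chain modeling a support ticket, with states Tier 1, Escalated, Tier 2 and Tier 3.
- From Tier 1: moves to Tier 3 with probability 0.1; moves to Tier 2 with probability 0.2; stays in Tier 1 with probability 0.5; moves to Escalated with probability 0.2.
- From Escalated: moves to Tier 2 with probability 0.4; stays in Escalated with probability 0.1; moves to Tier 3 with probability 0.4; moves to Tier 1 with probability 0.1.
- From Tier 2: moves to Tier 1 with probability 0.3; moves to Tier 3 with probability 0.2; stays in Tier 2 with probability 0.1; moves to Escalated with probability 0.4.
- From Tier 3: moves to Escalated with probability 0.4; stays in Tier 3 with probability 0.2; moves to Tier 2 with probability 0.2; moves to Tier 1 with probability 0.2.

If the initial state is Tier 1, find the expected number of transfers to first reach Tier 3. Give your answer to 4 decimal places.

5.2941

Let t(s) be the expected number of transfers to first reach Tier 3 from state s, with t(Tier 3) = 0. Conditioning on the first transfer:
t(Tier 1) = 1 + 0.5·t(Tier 1) + 0.2·t(Escalated) + 0.2·t(Tier 2)
t(Escalated) = 1 + 0.1·t(Tier 1) + 0.1·t(Escalated) + 0.4·t(Tier 2)
t(Tier 2) = 1 + 0.3·t(Tier 1) + 0.4·t(Escalated) + 0.1·t(Tier 2)
Solving: t(Tier 1) = 5.2941, t(Escalated) = 3.7104, t(Tier 2) = 4.5249.
Expected transfers from Tier 1 to Tier 3: 5.2941.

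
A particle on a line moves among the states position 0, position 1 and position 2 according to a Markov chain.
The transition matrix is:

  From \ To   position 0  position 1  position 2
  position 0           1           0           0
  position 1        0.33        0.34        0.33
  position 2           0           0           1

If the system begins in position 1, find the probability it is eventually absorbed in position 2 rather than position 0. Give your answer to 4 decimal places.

Let h(s) be the probability of absorption at position 2 starting from transient state s. Then h(position 2) = 1 and h(position 0) = 0. By first-step analysis:
h(position 1) = 0.33·0 + 0.34·h(position 1) + 0.33·1
Solving: h(position 1) = 0.5000.
Starting from position 1, the probability is 0.5000.

0.5000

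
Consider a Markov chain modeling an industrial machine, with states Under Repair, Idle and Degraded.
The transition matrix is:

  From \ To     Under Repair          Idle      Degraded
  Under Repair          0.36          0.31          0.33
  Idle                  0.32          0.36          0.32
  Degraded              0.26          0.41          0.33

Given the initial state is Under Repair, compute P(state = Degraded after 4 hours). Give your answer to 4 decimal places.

0.3264

Propagate the distribution vector 4 hours from Under Repair.
After 0 hours: (1.0000, 0.0000, 0.0000)
After 1 hour: (0.3600, 0.3100, 0.3300)
After 2 hours: (0.3146, 0.3585, 0.3269)
After 3 hours: (0.3130, 0.3606, 0.3264)
After 4 hours: (0.3129, 0.3607, 0.3264)
P(in Degraded after 4 hours) = 0.3264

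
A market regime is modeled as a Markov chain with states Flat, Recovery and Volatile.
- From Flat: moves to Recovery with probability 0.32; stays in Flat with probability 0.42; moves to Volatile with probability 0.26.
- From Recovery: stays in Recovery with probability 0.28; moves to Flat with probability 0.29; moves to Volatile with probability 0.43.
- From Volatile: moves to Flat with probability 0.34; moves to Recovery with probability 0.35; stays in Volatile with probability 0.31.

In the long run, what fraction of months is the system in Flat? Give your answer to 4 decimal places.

Let the stationary distribution be π with π = πP and π_1 + π_2 + π_3 = 1.
π_1 = 0.42·π_1 + 0.29·π_2 + 0.34·π_3
π_2 = 0.32·π_1 + 0.28·π_2 + 0.35·π_3
Solving with the normalization constraint gives π = (0.3523, 0.3172, 0.3305).
So the stationary probability of Flat is 0.3523.

0.3523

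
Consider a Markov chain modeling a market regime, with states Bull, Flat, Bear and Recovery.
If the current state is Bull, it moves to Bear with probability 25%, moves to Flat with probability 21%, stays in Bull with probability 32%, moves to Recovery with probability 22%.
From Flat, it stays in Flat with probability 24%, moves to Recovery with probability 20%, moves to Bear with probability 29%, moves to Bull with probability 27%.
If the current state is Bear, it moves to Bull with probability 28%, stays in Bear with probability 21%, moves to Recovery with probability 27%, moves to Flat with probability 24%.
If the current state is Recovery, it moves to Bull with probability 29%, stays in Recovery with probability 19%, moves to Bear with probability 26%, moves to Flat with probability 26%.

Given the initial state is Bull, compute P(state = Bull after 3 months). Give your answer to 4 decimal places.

Propagate the distribution vector 3 months from Bull.
After 0 months: (1.0000, 0.0000, 0.0000, 0.0000)
After 1 month: (0.3200, 0.2100, 0.2500, 0.2200)
After 2 months: (0.2929, 0.2348, 0.2506, 0.2217)
After 3 months: (0.2916, 0.2356, 0.2516, 0.2212)
P(in Bull after 3 months) = 0.2916

0.2916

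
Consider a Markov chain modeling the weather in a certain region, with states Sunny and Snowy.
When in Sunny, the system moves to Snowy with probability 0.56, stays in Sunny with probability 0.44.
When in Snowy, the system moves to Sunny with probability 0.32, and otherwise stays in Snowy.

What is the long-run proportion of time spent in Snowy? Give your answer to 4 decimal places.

0.6364

Let the stationary distribution be π with π = πP and π_1 + π_2 = 1.
π_1 = 0.44·π_1 + 0.32·π_2
Solving with the normalization constraint gives π = (0.3636, 0.6364).
So the stationary probability of Snowy is 0.6364.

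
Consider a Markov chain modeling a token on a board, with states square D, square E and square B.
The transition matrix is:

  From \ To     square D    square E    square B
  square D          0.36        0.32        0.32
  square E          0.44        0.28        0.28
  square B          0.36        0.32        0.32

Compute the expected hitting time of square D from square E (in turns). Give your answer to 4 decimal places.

2.4000

Let t(s) be the expected number of turns to first reach square D from state s, with t(square D) = 0. Conditioning on the first turn:
t(square E) = 1 + 0.28·t(square E) + 0.28·t(square B)
t(square B) = 1 + 0.32·t(square E) + 0.32·t(square B)
Solving: t(square E) = 2.4000, t(square B) = 2.6000.
Expected turns from square E to square D: 2.4000.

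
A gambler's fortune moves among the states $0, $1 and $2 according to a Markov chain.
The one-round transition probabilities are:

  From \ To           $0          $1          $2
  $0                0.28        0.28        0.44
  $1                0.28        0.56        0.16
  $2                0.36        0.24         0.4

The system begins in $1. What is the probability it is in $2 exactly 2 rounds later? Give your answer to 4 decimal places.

Sum over the intermediate state after 1 round:
P = P($1→$0)·P($0→$2) + P($1→$1)·P($1→$2) + P($1→$2)·P($2→$2)
  = 0.28×0.44 + 0.56×0.16 + 0.16×0.4
  = 0.1232 + 0.0896 + 0.0640 = 0.2768

0.2768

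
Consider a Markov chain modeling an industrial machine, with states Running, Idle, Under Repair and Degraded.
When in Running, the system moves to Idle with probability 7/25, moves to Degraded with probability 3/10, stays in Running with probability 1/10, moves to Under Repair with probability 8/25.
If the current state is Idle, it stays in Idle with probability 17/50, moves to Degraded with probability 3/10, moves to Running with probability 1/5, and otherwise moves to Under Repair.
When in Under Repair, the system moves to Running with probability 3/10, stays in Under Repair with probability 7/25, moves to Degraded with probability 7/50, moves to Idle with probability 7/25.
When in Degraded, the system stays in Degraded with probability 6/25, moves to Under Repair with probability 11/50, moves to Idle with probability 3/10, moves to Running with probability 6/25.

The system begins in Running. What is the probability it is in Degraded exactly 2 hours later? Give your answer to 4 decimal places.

0.2308

Propagate the distribution vector 2 hours from Running.
After 0 hours: (1.0000, 0.0000, 0.0000, 0.0000)
After 1 hour: (0.1000, 0.2800, 0.3200, 0.3000)
After 2 hours: (0.2340, 0.3028, 0.2324, 0.2308)
P(in Degraded after 2 hours) = 0.2308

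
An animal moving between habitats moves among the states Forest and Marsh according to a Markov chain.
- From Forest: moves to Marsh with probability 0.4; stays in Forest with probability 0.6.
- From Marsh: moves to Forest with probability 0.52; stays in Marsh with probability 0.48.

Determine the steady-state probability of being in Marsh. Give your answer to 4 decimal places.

0.4348

Let the stationary distribution be π with π = πP and π_1 + π_2 = 1.
π_1 = 0.6·π_1 + 0.52·π_2
Solving with the normalization constraint gives π = (0.5652, 0.4348).
So the stationary probability of Marsh is 0.4348.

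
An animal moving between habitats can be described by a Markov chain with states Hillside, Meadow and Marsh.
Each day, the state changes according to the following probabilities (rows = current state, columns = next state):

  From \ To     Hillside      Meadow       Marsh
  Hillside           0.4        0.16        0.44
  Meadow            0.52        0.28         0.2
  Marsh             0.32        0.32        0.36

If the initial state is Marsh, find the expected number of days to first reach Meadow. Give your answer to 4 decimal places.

Let t(s) be the expected number of days to first reach Meadow from state s, with t(Meadow) = 0. Conditioning on the first day:
t(Hillside) = 1 + 0.4·t(Hillside) + 0.44·t(Marsh)
t(Marsh) = 1 + 0.32·t(Hillside) + 0.36·t(Marsh)
Solving: t(Hillside) = 4.4408, t(Marsh) = 3.7829.
Expected days from Marsh to Meadow: 3.7829.

3.7829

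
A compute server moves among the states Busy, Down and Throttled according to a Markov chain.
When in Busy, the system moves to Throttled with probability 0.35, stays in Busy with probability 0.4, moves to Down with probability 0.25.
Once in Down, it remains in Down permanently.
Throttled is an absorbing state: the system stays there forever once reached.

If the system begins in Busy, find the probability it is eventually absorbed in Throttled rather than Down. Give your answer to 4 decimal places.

Let h(s) be the probability of absorption at Throttled starting from transient state s. Then h(Throttled) = 1 and h(Down) = 0. By first-step analysis:
h(Busy) = 0.4·h(Busy) + 0.25·0 + 0.35·1
Solving: h(Busy) = 0.5833.
Starting from Busy, the probability is 0.5833.

0.5833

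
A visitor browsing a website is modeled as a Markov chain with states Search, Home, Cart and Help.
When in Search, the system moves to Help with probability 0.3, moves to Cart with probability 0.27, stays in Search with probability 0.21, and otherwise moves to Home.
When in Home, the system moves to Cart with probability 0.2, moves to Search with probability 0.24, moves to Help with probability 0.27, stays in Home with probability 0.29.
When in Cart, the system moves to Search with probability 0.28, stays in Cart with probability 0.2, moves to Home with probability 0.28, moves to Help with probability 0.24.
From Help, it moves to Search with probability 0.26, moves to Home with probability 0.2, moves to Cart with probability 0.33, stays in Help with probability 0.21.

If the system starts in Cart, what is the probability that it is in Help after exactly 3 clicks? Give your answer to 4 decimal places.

Propagate the distribution vector 3 clicks from Cart.
After 0 clicks: (0.0000, 0.0000, 1.0000, 0.0000)
After 1 click: (0.2800, 0.2800, 0.2000, 0.2400)
After 2 clicks: (0.2444, 0.2468, 0.2508, 0.2580)
After 3 clicks: (0.2479, 0.2472, 0.2506, 0.2543)
P(in Help after 3 clicks) = 0.2543

0.2543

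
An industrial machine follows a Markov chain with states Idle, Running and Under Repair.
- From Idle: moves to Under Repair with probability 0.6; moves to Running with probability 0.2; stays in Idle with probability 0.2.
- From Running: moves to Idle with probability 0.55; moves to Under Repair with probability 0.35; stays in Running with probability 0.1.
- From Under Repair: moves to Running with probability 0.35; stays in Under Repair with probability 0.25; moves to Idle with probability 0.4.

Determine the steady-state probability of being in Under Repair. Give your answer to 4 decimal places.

0.4007

Let the stationary distribution be π with π = πP and π_1 + π_2 + π_3 = 1.
π_1 = 0.2·π_1 + 0.55·π_2 + 0.4·π_3
π_2 = 0.2·π_1 + 0.1·π_2 + 0.35·π_3
Solving with the normalization constraint gives π = (0.3629, 0.2365, 0.4007).
So the stationary probability of Under Repair is 0.4007.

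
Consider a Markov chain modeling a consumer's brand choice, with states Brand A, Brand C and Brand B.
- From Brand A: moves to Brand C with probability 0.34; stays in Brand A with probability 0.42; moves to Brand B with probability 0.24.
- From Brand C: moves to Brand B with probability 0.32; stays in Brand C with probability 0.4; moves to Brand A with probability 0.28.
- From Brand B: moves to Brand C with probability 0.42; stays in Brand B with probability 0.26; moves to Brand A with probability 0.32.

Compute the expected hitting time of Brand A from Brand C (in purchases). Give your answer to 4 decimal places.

3.4238

Let t(s) be the expected number of purchases to first reach Brand A from state s, with t(Brand A) = 0. Conditioning on the first purchase:
t(Brand C) = 1 + 0.4·t(Brand C) + 0.32·t(Brand B)
t(Brand B) = 1 + 0.42·t(Brand C) + 0.26·t(Brand B)
Solving: t(Brand C) = 3.4238, t(Brand B) = 3.2946.
Expected purchases from Brand C to Brand A: 3.4238.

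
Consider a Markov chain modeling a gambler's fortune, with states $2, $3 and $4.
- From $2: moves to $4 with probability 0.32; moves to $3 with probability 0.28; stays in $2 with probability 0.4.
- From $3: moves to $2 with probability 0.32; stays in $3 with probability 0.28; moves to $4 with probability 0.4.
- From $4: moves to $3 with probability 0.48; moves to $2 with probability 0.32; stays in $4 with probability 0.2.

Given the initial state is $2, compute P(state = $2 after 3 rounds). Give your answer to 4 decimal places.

Propagate the distribution vector 3 rounds from $2.
After 0 rounds: (1.0000, 0.0000, 0.0000)
After 1 round: (0.4000, 0.2800, 0.3200)
After 2 rounds: (0.3520, 0.3440, 0.3040)
After 3 rounds: (0.3482, 0.3408, 0.3110)
P(in $2 after 3 rounds) = 0.3482

0.3482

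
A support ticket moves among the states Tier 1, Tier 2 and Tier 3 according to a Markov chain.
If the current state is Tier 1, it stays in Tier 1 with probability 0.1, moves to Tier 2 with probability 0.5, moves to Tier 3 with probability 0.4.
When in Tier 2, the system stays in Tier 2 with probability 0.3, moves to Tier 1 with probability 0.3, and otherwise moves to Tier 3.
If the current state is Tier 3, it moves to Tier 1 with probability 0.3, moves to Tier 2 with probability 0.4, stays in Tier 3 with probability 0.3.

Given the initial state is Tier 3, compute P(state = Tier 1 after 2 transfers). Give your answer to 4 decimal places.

Sum over the intermediate state after 1 transfer:
P = P(Tier 3→Tier 1)·P(Tier 1→Tier 1) + P(Tier 3→Tier 2)·P(Tier 2→Tier 1) + P(Tier 3→Tier 3)·P(Tier 3→Tier 1)
  = 0.3×0.1 + 0.4×0.3 + 0.3×0.3
  = 0.0300 + 0.1200 + 0.0900 = 0.2400

0.2400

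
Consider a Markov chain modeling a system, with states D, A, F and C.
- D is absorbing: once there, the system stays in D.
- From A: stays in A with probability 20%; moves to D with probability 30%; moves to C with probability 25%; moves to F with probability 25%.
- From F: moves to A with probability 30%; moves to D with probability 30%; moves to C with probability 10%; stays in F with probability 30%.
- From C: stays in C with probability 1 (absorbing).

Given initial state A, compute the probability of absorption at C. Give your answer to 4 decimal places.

Let h(s) be the probability of absorption at C starting from transient state s. Then h(C) = 1 and h(D) = 0. By first-step analysis:
h(A) = 0.3·0 + 0.2·h(A) + 0.25·h(F) + 0.25·1
h(F) = 0.3·0 + 0.3·h(A) + 0.3·h(F) + 0.1·1
Solving: h(A) = 0.4124, h(F) = 0.3196.
Starting from A, the probability is 0.4124.

0.4124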